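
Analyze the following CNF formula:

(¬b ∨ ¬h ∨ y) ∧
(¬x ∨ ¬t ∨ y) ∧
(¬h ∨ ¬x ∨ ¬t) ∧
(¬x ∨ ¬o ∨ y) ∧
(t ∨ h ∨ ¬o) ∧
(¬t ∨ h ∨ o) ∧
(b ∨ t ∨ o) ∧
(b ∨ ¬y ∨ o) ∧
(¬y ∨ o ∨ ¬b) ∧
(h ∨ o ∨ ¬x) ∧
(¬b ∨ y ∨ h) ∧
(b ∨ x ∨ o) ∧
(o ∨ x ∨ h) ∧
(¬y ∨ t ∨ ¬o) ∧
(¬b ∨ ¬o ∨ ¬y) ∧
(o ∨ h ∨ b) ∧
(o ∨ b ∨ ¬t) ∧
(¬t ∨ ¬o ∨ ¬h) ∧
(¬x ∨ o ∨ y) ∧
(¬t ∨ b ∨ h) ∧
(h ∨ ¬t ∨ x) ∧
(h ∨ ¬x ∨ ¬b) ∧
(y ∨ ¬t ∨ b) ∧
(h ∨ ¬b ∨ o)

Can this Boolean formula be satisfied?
Yes

Yes, the formula is satisfiable.

One satisfying assignment is: x=False, t=False, o=True, y=False, h=True, b=False

Verification: With this assignment, all 24 clauses evaluate to true.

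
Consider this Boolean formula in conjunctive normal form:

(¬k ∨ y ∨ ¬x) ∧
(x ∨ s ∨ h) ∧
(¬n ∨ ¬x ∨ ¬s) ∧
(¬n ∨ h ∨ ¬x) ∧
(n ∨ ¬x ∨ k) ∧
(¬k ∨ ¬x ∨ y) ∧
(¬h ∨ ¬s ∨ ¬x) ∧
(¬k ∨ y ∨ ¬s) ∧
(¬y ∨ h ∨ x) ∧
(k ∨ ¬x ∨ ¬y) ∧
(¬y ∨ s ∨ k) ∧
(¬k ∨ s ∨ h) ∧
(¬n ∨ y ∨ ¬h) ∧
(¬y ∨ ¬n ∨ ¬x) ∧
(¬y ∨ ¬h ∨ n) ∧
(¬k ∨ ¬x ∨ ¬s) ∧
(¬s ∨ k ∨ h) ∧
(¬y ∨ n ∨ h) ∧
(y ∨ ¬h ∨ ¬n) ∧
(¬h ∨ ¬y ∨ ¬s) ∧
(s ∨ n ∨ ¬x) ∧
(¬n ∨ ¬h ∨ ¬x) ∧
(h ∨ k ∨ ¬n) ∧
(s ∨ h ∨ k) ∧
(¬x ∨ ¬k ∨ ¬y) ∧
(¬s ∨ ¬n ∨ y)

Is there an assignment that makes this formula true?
Yes

Yes, the formula is satisfiable.

One satisfying assignment is: s=False, k=False, y=False, x=False, n=False, h=True

Verification: With this assignment, all 26 clauses evaluate to true.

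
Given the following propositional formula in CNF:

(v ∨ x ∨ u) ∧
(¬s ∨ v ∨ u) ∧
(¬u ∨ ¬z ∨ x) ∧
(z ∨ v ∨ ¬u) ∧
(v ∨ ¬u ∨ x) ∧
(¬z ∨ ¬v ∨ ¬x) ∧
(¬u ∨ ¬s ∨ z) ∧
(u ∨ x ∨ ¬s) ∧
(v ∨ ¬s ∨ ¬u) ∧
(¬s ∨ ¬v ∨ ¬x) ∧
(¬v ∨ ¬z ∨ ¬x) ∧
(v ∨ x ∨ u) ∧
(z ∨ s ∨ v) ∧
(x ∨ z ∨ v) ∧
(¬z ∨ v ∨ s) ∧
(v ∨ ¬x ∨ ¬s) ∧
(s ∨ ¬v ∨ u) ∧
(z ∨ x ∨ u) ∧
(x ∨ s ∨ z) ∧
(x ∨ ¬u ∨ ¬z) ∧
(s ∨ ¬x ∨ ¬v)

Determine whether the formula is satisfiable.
No

No, the formula is not satisfiable.

No assignment of truth values to the variables can make all 21 clauses true simultaneously.

The formula is UNSAT (unsatisfiable).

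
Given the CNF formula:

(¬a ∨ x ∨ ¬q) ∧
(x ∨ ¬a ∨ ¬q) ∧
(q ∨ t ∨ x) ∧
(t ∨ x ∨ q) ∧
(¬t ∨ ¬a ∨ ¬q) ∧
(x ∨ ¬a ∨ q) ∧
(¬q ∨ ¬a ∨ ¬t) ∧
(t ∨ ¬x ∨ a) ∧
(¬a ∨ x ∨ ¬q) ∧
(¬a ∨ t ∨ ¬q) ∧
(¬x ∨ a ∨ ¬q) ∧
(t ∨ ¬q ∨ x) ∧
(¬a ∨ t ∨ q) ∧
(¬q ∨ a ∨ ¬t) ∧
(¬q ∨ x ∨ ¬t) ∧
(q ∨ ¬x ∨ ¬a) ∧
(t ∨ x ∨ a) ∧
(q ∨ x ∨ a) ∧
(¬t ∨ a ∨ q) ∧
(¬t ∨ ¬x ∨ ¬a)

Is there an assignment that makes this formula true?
No

No, the formula is not satisfiable.

No assignment of truth values to the variables can make all 20 clauses true simultaneously.

The formula is UNSAT (unsatisfiable).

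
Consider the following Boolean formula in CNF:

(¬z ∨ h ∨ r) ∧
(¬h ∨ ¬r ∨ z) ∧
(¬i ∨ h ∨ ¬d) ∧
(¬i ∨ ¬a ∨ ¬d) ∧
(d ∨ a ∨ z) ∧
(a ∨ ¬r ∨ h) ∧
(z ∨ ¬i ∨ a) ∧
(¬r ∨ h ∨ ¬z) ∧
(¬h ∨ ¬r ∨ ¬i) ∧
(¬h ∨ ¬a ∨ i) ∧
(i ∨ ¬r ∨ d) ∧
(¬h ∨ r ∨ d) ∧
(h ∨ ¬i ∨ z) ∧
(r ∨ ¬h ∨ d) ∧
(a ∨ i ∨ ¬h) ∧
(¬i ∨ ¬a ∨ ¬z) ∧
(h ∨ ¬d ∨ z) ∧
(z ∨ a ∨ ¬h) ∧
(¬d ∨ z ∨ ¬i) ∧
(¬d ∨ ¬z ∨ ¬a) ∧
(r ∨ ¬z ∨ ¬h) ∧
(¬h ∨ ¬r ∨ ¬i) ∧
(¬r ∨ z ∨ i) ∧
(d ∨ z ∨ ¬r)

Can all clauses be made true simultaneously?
Yes

Yes, the formula is satisfiable.

One satisfying assignment is: a=True, r=False, i=False, d=False, z=False, h=False

Verification: With this assignment, all 24 clauses evaluate to true.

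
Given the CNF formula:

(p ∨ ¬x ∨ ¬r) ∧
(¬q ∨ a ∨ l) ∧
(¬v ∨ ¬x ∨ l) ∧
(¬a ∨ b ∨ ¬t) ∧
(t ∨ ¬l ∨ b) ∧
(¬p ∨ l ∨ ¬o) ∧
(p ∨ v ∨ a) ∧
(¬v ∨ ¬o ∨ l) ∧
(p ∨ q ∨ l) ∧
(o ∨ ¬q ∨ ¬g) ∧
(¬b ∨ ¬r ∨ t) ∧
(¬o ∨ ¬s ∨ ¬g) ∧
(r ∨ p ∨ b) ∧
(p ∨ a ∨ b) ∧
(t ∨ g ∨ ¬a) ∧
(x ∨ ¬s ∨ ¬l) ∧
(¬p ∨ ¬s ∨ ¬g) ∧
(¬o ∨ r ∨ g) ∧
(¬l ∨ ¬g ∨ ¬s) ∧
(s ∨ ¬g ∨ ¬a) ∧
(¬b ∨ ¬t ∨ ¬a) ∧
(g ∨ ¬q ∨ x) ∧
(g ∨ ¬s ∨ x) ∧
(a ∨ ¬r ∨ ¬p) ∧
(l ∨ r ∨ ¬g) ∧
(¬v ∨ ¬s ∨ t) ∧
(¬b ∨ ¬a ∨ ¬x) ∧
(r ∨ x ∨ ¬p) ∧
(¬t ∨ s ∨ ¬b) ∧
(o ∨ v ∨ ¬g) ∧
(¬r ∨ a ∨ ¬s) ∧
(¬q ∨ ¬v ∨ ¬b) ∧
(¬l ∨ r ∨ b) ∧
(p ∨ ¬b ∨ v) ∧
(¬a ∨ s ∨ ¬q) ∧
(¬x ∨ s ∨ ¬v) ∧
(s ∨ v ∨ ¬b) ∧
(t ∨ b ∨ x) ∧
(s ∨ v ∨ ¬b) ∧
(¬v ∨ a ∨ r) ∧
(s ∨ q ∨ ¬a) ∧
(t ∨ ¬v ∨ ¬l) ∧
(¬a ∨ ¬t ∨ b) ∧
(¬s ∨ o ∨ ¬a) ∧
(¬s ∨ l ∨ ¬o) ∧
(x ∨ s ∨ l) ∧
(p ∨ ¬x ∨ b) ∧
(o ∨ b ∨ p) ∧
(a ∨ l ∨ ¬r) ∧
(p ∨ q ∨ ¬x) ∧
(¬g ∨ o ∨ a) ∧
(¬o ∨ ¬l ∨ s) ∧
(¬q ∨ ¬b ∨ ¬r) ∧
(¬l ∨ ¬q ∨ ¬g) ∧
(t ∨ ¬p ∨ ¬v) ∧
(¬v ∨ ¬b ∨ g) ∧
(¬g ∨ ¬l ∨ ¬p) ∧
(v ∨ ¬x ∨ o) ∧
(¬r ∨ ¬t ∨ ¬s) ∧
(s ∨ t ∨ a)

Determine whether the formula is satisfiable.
No

No, the formula is not satisfiable.

No assignment of truth values to the variables can make all 60 clauses true simultaneously.

The formula is UNSAT (unsatisfiable).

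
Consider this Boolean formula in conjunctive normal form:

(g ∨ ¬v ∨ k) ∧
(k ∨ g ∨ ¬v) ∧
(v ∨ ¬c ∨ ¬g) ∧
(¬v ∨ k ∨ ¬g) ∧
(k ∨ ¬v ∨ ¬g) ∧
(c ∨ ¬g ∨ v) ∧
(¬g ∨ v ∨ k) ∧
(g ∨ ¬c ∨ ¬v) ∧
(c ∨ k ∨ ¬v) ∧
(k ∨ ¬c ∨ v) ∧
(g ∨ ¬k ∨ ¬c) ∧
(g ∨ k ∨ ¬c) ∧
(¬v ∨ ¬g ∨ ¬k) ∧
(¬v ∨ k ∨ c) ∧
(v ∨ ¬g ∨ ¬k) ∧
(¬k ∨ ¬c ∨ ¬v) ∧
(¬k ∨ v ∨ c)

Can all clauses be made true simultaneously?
Yes

Yes, the formula is satisfiable.

One satisfying assignment is: v=False, c=False, g=False, k=False

Verification: With this assignment, all 17 clauses evaluate to true.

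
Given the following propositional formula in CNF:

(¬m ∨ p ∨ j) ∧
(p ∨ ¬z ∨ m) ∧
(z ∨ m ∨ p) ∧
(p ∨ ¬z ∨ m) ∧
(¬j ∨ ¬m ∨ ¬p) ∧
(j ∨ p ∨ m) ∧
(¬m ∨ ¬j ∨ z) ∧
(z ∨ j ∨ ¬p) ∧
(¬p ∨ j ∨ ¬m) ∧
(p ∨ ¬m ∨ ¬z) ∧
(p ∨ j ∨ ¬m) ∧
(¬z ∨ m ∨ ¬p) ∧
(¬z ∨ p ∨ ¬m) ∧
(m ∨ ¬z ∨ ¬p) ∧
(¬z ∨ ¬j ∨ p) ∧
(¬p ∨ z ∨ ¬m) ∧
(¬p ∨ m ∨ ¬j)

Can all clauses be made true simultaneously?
No

No, the formula is not satisfiable.

No assignment of truth values to the variables can make all 17 clauses true simultaneously.

The formula is UNSAT (unsatisfiable).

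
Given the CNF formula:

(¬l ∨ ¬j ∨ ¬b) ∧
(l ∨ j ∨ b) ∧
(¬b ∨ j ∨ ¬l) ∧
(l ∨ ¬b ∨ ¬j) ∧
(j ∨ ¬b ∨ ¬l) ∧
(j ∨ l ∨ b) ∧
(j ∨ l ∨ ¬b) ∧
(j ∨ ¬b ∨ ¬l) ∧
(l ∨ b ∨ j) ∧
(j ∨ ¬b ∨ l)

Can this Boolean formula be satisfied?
Yes

Yes, the formula is satisfiable.

One satisfying assignment is: l=False, b=False, j=True

Verification: With this assignment, all 10 clauses evaluate to true.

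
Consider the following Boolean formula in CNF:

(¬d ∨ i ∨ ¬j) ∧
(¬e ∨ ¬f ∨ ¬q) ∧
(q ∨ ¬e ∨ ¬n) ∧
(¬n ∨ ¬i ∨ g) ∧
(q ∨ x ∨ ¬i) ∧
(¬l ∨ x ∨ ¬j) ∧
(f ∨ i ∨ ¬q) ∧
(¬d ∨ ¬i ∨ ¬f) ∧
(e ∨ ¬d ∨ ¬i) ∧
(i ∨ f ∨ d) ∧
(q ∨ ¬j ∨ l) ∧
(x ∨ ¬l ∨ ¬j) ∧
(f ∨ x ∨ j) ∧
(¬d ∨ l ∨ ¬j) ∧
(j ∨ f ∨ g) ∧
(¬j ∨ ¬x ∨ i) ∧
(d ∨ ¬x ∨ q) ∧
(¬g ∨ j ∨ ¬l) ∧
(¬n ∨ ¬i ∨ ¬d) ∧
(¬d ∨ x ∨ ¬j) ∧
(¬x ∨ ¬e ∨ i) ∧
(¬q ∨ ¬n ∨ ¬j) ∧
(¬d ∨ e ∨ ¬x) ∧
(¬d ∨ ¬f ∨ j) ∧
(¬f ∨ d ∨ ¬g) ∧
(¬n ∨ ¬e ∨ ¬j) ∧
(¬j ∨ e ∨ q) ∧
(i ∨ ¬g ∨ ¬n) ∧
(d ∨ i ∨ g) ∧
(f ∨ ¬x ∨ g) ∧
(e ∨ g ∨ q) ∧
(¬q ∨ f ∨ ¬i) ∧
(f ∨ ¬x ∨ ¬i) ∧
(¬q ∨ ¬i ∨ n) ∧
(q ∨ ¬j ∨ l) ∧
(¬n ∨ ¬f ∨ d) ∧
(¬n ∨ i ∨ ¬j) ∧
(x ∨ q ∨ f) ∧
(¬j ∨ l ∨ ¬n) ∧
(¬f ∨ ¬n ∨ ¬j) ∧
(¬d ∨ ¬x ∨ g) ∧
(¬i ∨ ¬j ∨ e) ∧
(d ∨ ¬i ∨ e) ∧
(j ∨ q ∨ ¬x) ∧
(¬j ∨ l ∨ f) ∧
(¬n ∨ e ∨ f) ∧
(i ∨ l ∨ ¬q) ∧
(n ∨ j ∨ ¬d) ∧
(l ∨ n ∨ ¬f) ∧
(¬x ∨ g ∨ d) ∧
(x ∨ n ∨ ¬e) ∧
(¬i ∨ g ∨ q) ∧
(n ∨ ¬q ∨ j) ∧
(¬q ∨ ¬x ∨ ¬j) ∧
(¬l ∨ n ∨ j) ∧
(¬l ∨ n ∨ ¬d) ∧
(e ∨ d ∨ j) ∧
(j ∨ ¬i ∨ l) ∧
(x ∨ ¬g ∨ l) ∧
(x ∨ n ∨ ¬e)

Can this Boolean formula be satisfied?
No

No, the formula is not satisfiable.

No assignment of truth values to the variables can make all 60 clauses true simultaneously.

The formula is UNSAT (unsatisfiable).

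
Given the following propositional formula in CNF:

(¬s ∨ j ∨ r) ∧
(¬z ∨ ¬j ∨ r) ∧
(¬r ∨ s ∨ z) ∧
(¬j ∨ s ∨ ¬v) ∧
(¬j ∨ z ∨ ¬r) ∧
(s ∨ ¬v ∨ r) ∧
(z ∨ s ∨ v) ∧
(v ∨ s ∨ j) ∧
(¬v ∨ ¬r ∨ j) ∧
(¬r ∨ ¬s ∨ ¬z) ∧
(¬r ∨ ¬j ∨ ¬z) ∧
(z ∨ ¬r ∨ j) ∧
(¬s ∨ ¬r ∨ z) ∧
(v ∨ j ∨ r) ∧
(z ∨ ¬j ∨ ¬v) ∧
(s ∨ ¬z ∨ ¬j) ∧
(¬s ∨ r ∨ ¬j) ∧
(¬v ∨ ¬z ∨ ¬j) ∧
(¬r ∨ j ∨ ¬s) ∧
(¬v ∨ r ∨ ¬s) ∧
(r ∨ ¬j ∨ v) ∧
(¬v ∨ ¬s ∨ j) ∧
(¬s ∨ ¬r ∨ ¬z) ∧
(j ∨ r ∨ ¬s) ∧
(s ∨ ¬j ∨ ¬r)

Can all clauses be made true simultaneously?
No

No, the formula is not satisfiable.

No assignment of truth values to the variables can make all 25 clauses true simultaneously.

The formula is UNSAT (unsatisfiable).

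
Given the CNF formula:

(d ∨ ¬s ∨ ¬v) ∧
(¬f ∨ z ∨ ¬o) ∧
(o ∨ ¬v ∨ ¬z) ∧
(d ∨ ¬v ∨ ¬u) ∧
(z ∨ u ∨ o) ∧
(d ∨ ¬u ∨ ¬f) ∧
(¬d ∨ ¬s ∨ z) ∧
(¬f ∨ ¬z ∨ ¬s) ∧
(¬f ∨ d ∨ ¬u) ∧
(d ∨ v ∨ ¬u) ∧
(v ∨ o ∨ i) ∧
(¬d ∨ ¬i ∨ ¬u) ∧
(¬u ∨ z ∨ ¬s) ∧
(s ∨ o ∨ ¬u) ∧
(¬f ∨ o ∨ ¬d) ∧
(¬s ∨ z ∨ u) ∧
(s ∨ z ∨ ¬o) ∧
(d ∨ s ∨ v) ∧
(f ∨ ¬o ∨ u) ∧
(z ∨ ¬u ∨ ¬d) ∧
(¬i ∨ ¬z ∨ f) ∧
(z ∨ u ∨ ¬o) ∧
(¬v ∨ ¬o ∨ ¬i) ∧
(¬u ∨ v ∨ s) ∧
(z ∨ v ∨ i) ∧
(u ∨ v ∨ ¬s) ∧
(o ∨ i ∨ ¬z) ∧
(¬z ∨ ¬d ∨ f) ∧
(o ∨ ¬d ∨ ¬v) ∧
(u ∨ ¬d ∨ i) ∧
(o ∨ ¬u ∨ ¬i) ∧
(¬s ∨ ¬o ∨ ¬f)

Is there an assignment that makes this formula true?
Yes

Yes, the formula is satisfiable.

One satisfying assignment is: v=True, i=False, f=True, o=True, u=True, d=True, z=True, s=False

Verification: With this assignment, all 32 clauses evaluate to true.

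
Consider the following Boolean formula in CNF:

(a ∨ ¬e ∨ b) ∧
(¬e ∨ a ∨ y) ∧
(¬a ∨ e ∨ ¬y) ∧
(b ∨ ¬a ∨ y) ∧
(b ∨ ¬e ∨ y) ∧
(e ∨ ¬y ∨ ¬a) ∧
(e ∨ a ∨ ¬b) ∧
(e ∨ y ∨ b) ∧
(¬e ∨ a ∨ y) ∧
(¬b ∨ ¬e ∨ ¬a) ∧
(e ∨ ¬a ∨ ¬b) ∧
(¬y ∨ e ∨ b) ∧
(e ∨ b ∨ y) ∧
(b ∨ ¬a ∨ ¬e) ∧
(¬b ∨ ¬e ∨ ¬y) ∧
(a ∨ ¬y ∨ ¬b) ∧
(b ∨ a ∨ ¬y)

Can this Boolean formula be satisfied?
No

No, the formula is not satisfiable.

No assignment of truth values to the variables can make all 17 clauses true simultaneously.

The formula is UNSAT (unsatisfiable).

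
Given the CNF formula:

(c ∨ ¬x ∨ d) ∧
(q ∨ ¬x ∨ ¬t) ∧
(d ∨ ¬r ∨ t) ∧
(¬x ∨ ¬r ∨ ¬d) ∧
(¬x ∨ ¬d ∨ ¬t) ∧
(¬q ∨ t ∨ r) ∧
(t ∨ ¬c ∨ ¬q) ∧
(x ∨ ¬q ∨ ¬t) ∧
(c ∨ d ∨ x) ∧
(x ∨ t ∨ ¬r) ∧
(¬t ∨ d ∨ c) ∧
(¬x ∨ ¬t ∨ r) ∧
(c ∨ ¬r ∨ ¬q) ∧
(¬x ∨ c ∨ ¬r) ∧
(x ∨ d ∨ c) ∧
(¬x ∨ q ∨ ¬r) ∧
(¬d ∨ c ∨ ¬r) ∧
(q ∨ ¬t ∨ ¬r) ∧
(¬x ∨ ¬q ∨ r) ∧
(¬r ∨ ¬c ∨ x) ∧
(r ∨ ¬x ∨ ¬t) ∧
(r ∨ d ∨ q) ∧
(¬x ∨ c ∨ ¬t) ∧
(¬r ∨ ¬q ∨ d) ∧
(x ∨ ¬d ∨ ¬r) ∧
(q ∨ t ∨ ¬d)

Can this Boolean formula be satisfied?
Yes

Yes, the formula is satisfiable.

One satisfying assignment is: x=False, q=False, t=True, r=False, d=True, c=False

Verification: With this assignment, all 26 clauses evaluate to true.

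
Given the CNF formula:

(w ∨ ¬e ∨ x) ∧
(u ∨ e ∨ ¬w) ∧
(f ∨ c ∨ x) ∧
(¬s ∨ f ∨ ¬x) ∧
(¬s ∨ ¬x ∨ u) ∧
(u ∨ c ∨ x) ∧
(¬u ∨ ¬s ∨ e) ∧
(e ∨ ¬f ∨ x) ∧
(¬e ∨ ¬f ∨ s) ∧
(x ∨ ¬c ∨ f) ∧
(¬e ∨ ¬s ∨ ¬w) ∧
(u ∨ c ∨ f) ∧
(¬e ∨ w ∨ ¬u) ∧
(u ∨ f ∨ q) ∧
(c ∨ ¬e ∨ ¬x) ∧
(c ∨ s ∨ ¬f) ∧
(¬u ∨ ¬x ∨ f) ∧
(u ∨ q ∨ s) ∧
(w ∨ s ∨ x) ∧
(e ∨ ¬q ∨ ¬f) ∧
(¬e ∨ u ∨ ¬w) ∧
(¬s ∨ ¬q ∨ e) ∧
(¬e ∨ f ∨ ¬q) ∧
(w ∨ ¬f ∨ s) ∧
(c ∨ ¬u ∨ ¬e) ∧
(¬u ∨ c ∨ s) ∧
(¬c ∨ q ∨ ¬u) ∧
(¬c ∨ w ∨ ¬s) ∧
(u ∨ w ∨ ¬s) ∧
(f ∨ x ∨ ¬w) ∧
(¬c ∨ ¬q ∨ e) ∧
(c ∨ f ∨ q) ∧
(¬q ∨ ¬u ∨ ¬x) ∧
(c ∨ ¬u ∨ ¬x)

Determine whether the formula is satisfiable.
No

No, the formula is not satisfiable.

No assignment of truth values to the variables can make all 34 clauses true simultaneously.

The formula is UNSAT (unsatisfiable).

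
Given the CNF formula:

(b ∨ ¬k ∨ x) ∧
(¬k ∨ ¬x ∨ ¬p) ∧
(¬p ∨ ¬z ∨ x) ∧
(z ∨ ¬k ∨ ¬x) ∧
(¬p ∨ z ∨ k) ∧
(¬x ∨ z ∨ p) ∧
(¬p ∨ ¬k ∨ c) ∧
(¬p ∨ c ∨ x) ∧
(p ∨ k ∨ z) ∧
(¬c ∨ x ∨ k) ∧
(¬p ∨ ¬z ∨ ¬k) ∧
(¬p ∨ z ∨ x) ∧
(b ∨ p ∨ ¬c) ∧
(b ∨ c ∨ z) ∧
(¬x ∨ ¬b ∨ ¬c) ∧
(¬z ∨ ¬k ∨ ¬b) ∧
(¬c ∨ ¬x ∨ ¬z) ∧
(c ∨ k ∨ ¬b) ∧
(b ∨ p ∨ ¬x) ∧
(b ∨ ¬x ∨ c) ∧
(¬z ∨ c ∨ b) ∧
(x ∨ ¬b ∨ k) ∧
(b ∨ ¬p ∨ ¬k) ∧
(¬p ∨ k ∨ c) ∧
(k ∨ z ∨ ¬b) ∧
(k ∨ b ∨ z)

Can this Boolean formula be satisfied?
Yes

Yes, the formula is satisfiable.

One satisfying assignment is: z=False, p=False, b=True, x=False, c=False, k=True

Verification: With this assignment, all 26 clauses evaluate to true.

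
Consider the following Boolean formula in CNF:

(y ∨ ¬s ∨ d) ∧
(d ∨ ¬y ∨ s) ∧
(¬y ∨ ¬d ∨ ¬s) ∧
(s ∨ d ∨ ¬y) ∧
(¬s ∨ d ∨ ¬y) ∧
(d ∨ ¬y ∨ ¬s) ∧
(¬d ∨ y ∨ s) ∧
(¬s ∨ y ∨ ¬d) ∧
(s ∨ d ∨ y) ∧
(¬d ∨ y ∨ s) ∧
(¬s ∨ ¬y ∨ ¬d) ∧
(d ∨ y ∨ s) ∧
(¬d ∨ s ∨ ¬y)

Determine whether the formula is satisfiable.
No

No, the formula is not satisfiable.

No assignment of truth values to the variables can make all 13 clauses true simultaneously.

The formula is UNSAT (unsatisfiable).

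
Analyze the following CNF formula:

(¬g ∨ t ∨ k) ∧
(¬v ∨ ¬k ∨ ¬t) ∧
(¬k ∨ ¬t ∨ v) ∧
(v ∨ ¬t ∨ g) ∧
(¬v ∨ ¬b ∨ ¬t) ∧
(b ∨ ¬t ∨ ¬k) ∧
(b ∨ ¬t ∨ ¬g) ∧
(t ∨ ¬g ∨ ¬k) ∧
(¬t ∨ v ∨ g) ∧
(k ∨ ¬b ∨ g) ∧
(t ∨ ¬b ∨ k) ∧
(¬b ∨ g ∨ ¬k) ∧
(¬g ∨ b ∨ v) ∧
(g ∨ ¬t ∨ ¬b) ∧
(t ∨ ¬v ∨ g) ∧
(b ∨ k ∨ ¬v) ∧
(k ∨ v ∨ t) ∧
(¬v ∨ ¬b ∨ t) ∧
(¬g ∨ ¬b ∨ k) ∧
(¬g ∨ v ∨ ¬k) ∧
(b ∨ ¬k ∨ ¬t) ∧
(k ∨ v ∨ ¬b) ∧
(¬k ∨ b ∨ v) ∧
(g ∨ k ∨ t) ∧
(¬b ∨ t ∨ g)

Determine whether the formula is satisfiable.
No

No, the formula is not satisfiable.

No assignment of truth values to the variables can make all 25 clauses true simultaneously.

The formula is UNSAT (unsatisfiable).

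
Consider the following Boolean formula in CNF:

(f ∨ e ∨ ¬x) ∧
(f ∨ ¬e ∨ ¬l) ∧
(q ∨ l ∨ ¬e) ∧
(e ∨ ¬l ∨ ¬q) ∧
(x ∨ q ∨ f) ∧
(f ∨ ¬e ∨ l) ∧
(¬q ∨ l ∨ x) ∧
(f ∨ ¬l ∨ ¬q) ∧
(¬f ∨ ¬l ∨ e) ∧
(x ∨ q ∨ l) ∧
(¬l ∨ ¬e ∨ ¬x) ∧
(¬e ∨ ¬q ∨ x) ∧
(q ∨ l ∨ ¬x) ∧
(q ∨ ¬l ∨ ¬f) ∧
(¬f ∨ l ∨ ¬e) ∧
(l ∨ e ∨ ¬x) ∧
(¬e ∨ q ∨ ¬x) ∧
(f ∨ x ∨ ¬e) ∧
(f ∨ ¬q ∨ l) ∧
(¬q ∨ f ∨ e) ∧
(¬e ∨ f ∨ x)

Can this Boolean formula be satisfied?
No

No, the formula is not satisfiable.

No assignment of truth values to the variables can make all 21 clauses true simultaneously.

The formula is UNSAT (unsatisfiable).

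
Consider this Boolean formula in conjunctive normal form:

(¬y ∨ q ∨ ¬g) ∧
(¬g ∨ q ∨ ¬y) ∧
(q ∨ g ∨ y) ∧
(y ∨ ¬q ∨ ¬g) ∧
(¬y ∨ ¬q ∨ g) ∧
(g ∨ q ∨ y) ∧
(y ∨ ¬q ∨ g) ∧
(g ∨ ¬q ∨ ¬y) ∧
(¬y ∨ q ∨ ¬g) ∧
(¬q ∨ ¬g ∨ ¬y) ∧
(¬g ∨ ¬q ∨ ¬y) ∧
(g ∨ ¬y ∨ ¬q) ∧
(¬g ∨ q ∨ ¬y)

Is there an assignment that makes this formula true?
Yes

Yes, the formula is satisfiable.

One satisfying assignment is: g=True, y=False, q=False

Verification: With this assignment, all 13 clauses evaluate to true.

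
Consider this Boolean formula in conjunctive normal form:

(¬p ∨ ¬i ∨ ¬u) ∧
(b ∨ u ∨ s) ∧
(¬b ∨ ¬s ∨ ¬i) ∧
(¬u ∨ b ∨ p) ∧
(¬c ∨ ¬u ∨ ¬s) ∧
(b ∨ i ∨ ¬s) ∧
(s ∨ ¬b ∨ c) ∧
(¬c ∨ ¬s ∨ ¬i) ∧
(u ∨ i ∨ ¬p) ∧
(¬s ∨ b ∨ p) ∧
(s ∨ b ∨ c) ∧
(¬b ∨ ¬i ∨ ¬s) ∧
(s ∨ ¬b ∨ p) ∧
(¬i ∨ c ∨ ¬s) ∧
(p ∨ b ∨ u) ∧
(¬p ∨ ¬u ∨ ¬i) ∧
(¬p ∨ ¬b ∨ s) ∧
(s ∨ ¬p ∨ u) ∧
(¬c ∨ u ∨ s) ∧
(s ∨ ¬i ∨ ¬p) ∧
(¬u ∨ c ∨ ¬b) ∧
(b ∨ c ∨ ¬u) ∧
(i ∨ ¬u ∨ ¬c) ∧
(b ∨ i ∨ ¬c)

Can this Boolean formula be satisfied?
Yes

Yes, the formula is satisfiable.

One satisfying assignment is: s=True, p=False, u=False, i=False, b=True, c=False

Verification: With this assignment, all 24 clauses evaluate to true.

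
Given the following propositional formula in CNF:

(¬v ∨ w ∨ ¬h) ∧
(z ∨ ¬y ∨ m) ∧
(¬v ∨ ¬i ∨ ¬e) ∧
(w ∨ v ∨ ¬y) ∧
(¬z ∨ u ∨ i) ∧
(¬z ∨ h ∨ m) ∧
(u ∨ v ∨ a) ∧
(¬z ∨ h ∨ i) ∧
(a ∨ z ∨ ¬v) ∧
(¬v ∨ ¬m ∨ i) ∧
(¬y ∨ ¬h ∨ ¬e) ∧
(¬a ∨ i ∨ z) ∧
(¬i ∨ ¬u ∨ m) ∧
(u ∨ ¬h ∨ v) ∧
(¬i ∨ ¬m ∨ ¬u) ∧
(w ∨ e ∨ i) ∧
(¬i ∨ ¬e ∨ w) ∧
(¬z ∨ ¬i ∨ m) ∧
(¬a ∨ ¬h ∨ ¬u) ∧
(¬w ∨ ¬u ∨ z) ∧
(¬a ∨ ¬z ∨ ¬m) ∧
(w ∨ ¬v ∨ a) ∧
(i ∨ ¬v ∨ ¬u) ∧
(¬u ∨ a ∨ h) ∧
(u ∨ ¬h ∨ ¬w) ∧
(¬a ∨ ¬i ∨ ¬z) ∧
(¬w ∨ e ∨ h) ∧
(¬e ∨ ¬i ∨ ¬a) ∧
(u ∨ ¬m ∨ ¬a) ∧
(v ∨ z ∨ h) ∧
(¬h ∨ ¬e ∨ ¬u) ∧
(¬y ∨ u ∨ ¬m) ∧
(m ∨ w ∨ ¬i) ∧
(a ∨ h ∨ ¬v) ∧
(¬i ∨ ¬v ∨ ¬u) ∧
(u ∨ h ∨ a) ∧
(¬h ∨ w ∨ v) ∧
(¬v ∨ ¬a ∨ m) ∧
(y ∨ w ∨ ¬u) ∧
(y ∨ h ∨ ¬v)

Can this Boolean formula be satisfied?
Yes

Yes, the formula is satisfiable.

One satisfying assignment is: e=False, z=True, y=False, i=False, a=False, v=False, h=True, w=True, u=True, m=False

Verification: With this assignment, all 40 clauses evaluate to true.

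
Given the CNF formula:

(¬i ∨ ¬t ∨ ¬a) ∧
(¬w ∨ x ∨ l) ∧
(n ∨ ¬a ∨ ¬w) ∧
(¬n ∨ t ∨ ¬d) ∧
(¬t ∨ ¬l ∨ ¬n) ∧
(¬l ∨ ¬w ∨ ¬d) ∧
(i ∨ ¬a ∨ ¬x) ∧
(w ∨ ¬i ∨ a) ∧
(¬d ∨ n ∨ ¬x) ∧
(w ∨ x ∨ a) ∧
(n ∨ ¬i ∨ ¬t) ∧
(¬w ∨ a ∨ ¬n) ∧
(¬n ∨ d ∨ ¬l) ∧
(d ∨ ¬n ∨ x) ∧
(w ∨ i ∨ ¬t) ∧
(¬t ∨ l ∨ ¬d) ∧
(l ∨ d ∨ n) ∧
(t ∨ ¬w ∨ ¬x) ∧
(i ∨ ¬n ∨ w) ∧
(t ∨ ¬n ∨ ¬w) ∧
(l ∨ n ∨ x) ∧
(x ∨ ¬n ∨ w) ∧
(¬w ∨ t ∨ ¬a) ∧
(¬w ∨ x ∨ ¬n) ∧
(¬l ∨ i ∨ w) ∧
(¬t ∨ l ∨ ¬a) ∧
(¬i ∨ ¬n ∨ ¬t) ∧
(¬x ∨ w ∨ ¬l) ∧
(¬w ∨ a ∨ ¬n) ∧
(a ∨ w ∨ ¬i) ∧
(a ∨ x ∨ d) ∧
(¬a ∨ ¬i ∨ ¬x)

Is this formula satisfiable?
Yes

Yes, the formula is satisfiable.

One satisfying assignment is: a=False, t=True, x=True, d=False, l=True, n=False, w=True, i=False

Verification: With this assignment, all 32 clauses evaluate to true.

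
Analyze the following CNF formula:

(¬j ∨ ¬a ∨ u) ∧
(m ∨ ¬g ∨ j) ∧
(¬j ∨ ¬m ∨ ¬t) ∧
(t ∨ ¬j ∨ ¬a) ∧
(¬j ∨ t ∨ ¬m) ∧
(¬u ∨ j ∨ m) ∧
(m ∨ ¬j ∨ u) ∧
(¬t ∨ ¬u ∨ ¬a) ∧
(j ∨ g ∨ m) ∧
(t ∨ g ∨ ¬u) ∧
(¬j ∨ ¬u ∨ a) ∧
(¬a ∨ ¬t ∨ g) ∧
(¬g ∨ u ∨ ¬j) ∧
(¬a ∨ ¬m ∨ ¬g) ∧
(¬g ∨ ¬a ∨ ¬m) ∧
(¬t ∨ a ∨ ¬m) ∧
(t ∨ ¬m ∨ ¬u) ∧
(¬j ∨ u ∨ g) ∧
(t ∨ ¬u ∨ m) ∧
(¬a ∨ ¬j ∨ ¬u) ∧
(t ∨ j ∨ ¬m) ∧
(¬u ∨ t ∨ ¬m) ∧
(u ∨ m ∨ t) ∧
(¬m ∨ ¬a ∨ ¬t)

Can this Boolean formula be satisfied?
No

No, the formula is not satisfiable.

No assignment of truth values to the variables can make all 24 clauses true simultaneously.

The formula is UNSAT (unsatisfiable).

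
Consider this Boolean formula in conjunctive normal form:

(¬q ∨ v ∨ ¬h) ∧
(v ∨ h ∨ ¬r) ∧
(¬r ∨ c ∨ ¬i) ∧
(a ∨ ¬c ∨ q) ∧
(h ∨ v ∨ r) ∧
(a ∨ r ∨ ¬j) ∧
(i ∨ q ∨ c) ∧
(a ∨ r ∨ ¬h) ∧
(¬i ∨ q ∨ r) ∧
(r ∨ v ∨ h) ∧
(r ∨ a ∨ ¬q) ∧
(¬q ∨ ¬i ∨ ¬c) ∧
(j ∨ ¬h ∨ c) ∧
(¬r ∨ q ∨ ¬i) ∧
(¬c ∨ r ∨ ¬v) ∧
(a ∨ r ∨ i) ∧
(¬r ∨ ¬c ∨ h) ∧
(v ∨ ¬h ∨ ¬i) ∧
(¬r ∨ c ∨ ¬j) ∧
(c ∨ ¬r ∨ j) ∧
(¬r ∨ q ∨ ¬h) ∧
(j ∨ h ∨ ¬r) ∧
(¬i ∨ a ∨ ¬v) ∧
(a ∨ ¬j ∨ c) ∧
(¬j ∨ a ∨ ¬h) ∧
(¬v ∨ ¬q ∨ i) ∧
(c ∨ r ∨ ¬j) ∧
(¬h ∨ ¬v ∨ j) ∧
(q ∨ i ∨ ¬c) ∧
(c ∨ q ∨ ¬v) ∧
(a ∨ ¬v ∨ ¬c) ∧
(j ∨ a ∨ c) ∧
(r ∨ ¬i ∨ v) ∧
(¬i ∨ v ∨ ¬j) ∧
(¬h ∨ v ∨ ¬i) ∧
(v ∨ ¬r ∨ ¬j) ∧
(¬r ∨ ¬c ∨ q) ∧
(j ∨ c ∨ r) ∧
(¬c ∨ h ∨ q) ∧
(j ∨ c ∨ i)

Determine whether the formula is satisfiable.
No

No, the formula is not satisfiable.

No assignment of truth values to the variables can make all 40 clauses true simultaneously.

The formula is UNSAT (unsatisfiable).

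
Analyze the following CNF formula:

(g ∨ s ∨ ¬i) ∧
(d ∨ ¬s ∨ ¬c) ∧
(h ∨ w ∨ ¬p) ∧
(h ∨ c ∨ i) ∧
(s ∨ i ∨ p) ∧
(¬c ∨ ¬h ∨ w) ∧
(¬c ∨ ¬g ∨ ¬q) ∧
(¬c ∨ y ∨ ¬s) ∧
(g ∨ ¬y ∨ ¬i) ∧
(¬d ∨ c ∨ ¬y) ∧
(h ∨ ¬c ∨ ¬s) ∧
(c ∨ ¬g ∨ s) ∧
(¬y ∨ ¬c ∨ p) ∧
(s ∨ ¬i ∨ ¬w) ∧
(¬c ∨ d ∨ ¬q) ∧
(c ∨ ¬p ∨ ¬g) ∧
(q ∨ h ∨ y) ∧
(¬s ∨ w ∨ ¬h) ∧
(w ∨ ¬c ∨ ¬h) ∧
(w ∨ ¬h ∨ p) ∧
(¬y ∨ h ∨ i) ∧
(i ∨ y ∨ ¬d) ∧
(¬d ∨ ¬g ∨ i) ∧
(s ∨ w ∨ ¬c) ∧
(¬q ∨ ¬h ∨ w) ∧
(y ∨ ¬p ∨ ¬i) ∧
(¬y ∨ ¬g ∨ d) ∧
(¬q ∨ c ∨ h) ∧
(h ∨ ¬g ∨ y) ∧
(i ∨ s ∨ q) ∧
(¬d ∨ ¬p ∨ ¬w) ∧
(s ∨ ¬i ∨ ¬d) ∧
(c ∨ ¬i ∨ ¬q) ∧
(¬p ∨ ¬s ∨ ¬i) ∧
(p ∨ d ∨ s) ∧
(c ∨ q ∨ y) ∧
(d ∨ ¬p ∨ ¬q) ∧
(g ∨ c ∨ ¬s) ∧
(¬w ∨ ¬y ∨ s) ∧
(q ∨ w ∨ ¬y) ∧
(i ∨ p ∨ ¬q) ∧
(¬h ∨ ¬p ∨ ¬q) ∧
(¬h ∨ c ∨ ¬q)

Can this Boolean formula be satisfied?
No

No, the formula is not satisfiable.

No assignment of truth values to the variables can make all 43 clauses true simultaneously.

The formula is UNSAT (unsatisfiable).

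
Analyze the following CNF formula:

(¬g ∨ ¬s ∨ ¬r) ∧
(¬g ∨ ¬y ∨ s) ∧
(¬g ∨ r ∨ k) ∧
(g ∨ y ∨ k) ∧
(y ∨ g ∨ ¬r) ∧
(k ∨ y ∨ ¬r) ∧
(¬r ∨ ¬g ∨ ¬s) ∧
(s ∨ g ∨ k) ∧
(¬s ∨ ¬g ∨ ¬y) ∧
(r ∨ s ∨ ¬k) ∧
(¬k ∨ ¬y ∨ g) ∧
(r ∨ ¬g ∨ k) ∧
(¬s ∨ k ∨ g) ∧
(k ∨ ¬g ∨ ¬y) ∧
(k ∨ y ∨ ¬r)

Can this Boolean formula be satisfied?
Yes

Yes, the formula is satisfiable.

One satisfying assignment is: g=False, s=True, y=False, r=False, k=True

Verification: With this assignment, all 15 clauses evaluate to true.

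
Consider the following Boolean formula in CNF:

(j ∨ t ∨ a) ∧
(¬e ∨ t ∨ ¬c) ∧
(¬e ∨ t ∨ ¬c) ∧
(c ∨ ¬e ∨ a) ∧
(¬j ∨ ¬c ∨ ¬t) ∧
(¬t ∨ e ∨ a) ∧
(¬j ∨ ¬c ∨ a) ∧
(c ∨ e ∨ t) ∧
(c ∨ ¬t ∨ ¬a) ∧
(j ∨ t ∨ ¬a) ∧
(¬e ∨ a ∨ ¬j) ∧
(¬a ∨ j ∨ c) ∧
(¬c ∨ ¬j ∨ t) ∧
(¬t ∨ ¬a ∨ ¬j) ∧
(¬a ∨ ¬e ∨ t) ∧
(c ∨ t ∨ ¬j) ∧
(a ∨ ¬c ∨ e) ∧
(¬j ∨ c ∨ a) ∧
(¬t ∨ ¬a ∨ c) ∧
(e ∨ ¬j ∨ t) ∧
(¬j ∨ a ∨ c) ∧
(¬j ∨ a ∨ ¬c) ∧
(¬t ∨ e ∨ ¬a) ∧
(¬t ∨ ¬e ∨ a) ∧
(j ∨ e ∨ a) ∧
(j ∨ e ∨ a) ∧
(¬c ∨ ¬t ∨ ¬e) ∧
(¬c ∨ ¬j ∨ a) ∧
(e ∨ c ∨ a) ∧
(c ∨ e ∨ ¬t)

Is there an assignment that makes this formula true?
No

No, the formula is not satisfiable.

No assignment of truth values to the variables can make all 30 clauses true simultaneously.

The formula is UNSAT (unsatisfiable).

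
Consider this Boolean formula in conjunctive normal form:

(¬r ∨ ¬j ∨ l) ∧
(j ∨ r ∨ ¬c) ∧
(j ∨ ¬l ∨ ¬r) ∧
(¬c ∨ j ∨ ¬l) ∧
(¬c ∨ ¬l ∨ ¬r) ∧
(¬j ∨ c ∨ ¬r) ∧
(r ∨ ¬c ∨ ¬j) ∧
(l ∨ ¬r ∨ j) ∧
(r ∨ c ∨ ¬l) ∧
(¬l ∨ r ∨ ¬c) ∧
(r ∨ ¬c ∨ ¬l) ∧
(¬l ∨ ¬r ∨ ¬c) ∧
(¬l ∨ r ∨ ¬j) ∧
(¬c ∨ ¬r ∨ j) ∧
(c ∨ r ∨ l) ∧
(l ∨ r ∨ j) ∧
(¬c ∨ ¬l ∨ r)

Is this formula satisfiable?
No

No, the formula is not satisfiable.

No assignment of truth values to the variables can make all 17 clauses true simultaneously.

The formula is UNSAT (unsatisfiable).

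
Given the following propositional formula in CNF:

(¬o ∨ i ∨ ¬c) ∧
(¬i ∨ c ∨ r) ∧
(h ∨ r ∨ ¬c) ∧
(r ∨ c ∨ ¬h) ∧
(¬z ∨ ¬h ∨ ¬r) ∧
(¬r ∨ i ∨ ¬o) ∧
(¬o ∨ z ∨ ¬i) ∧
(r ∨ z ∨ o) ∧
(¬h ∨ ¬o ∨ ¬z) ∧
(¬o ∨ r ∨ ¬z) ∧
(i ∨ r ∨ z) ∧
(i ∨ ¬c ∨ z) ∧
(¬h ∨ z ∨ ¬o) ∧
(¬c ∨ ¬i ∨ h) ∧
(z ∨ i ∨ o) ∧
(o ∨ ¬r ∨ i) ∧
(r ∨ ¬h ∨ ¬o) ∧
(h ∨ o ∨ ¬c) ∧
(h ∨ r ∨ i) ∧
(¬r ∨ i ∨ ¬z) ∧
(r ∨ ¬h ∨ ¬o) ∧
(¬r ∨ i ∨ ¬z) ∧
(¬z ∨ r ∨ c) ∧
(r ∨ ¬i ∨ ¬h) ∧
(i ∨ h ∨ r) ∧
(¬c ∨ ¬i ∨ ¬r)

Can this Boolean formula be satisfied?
Yes

Yes, the formula is satisfiable.

One satisfying assignment is: h=False, r=True, o=False, c=False, z=False, i=True

Verification: With this assignment, all 26 clauses evaluate to true.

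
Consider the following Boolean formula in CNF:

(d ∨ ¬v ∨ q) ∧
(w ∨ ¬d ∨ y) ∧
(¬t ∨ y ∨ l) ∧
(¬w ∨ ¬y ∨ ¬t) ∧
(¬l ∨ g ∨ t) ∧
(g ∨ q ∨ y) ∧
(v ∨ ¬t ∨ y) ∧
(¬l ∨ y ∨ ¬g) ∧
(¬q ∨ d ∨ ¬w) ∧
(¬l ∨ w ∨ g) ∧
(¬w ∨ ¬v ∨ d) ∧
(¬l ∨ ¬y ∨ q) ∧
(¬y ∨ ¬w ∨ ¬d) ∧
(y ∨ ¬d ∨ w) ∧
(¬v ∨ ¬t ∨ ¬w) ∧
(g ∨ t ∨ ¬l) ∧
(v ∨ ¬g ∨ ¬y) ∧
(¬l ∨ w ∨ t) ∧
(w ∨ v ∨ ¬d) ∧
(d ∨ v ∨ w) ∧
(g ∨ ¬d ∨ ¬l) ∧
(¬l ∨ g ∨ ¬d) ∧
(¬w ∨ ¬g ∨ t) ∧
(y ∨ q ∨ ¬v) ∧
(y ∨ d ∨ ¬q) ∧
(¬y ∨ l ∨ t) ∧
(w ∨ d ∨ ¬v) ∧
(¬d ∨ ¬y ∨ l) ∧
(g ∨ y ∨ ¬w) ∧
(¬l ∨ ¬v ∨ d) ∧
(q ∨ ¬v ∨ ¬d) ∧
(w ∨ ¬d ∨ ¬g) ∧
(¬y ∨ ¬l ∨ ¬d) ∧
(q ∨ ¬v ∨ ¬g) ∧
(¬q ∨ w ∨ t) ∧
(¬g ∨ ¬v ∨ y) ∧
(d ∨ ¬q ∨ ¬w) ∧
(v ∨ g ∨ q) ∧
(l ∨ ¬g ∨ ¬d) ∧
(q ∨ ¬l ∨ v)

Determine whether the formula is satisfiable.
No

No, the formula is not satisfiable.

No assignment of truth values to the variables can make all 40 clauses true simultaneously.

The formula is UNSAT (unsatisfiable).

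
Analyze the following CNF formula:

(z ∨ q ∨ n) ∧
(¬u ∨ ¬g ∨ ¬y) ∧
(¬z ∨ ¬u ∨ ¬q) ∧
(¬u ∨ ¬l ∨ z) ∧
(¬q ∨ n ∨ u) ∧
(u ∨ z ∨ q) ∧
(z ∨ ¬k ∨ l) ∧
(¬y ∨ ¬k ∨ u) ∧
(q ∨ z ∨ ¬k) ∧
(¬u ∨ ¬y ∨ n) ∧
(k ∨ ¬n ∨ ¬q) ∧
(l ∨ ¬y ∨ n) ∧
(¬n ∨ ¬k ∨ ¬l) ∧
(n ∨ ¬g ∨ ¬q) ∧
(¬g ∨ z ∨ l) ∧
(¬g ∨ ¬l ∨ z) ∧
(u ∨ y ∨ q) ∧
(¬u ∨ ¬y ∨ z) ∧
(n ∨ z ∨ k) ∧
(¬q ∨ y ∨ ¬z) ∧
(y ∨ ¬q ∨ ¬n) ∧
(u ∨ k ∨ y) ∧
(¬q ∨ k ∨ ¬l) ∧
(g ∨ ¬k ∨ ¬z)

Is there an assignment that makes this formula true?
Yes

Yes, the formula is satisfiable.

One satisfying assignment is: y=True, l=False, k=False, z=True, q=False, g=False, u=False, n=True

Verification: With this assignment, all 24 clauses evaluate to true.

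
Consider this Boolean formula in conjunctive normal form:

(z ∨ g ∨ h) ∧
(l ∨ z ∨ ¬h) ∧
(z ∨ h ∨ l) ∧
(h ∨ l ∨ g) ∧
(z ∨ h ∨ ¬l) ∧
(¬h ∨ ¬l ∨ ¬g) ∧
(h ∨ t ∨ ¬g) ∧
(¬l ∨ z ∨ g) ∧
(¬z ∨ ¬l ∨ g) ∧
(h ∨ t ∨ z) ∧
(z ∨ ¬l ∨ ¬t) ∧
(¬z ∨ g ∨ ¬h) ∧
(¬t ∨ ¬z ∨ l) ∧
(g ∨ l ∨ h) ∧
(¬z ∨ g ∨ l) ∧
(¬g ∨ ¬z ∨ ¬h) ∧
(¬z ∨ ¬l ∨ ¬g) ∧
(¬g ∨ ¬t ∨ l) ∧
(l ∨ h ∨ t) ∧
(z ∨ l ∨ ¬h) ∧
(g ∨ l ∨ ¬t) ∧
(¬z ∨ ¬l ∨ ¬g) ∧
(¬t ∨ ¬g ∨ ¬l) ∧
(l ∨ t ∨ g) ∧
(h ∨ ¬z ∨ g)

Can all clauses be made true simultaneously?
No

No, the formula is not satisfiable.

No assignment of truth values to the variables can make all 25 clauses true simultaneously.

The formula is UNSAT (unsatisfiable).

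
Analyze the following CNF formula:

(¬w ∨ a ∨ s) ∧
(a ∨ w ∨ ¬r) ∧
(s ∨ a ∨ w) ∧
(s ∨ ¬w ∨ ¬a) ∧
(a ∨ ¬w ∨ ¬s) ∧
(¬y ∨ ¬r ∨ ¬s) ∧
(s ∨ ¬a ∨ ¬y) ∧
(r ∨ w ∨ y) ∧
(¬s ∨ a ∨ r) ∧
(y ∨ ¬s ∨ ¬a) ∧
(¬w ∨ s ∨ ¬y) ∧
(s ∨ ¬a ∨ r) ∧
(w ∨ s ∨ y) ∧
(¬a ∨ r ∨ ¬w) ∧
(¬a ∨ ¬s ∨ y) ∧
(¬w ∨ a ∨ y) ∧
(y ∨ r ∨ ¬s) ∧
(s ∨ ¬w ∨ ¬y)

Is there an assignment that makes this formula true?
Yes

Yes, the formula is satisfiable.

One satisfying assignment is: a=True, y=True, s=True, r=False, w=False

Verification: With this assignment, all 18 clauses evaluate to true.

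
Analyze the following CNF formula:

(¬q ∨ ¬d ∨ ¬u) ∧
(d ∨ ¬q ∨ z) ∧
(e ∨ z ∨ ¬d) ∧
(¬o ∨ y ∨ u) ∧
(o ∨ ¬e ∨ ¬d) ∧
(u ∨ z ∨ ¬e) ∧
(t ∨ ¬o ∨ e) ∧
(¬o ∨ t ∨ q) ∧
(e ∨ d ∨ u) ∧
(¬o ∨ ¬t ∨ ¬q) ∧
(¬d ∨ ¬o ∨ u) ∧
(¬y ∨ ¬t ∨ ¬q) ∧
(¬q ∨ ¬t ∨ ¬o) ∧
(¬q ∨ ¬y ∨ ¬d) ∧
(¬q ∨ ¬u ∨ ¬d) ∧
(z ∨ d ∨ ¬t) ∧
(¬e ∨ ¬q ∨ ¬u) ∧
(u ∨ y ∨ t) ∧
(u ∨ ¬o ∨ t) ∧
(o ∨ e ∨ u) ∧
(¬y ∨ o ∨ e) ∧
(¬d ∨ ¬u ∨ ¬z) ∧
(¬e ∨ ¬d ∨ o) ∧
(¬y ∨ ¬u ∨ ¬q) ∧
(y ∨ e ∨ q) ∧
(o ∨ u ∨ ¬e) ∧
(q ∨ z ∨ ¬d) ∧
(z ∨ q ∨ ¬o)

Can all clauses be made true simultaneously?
Yes

Yes, the formula is satisfiable.

One satisfying assignment is: y=False, q=True, e=False, z=True, o=False, u=True, d=False, t=False

Verification: With this assignment, all 28 clauses evaluate to true.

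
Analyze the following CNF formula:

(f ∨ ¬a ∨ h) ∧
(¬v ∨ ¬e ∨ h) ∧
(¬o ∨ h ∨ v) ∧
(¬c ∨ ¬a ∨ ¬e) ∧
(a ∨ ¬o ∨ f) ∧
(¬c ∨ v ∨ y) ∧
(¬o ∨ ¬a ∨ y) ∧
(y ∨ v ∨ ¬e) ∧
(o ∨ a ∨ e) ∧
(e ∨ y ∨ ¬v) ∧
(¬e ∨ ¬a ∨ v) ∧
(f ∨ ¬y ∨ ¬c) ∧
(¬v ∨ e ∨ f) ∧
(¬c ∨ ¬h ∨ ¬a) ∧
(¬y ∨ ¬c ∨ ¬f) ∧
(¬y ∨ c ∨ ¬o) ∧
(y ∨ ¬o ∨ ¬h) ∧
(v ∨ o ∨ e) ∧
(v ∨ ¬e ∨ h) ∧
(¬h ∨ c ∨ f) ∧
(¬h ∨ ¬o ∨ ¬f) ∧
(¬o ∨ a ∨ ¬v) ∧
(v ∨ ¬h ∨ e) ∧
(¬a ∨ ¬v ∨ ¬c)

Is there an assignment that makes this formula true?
Yes

Yes, the formula is satisfiable.

One satisfying assignment is: h=True, a=False, o=False, e=True, y=False, f=False, v=True, c=True

Verification: With this assignment, all 24 clauses evaluate to true.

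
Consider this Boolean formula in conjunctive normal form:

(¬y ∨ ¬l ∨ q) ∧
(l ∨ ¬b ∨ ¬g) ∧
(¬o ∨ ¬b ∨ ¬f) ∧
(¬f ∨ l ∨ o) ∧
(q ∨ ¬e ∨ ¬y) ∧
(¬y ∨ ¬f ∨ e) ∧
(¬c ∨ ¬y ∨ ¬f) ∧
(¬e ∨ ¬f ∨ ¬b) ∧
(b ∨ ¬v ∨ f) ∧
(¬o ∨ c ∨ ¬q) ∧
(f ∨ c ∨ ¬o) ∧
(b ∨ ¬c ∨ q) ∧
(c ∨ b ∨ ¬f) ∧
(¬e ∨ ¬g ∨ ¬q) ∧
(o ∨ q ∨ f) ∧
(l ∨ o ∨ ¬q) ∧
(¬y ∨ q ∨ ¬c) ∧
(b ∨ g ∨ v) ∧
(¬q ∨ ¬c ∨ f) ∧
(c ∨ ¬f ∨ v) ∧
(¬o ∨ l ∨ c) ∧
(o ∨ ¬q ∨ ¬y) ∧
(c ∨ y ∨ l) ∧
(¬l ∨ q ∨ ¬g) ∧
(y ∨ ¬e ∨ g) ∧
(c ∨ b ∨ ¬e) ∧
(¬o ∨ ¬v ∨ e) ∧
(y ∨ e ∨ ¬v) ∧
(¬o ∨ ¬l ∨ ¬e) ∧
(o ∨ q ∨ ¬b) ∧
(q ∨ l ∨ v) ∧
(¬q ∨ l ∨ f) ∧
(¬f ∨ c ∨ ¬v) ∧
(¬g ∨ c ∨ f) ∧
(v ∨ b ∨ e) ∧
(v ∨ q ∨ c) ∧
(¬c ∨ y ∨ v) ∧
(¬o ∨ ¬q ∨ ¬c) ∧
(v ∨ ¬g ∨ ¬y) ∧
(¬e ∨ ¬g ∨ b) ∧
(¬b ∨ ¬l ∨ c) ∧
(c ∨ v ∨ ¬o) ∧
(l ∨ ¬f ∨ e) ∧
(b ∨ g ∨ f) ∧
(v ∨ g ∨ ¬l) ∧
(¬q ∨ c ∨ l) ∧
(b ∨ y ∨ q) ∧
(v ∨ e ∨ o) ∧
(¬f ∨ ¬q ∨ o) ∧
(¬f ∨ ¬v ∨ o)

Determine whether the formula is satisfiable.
No

No, the formula is not satisfiable.

No assignment of truth values to the variables can make all 50 clauses true simultaneously.

The formula is UNSAT (unsatisfiable).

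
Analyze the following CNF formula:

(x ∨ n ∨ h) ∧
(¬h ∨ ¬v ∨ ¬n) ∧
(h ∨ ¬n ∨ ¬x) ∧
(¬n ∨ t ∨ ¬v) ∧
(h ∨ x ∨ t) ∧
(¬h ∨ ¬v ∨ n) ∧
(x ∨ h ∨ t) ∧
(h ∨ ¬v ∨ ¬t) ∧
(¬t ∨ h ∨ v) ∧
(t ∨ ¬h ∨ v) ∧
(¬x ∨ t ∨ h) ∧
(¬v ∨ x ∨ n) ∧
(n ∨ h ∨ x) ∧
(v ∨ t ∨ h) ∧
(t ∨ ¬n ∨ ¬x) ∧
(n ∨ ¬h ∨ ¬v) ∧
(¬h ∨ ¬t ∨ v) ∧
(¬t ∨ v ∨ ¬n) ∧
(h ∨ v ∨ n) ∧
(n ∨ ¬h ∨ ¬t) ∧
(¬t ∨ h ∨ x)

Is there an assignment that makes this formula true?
No

No, the formula is not satisfiable.

No assignment of truth values to the variables can make all 21 clauses true simultaneously.

The formula is UNSAT (unsatisfiable).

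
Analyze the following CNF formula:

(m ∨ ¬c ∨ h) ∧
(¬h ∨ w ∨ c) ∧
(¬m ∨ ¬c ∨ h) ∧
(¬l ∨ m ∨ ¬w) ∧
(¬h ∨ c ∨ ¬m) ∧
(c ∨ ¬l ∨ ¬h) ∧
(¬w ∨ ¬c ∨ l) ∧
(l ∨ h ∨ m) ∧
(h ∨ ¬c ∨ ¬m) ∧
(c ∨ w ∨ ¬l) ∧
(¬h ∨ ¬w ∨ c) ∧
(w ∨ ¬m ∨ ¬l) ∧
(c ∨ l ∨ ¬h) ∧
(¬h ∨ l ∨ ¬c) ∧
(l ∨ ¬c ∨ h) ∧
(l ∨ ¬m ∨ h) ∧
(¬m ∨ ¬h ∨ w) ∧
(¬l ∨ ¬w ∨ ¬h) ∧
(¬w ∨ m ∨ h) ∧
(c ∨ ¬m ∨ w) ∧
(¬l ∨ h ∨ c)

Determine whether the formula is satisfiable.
Yes

Yes, the formula is satisfiable.

One satisfying assignment is: l=True, m=False, h=True, c=True, w=False

Verification: With this assignment, all 21 clauses evaluate to true.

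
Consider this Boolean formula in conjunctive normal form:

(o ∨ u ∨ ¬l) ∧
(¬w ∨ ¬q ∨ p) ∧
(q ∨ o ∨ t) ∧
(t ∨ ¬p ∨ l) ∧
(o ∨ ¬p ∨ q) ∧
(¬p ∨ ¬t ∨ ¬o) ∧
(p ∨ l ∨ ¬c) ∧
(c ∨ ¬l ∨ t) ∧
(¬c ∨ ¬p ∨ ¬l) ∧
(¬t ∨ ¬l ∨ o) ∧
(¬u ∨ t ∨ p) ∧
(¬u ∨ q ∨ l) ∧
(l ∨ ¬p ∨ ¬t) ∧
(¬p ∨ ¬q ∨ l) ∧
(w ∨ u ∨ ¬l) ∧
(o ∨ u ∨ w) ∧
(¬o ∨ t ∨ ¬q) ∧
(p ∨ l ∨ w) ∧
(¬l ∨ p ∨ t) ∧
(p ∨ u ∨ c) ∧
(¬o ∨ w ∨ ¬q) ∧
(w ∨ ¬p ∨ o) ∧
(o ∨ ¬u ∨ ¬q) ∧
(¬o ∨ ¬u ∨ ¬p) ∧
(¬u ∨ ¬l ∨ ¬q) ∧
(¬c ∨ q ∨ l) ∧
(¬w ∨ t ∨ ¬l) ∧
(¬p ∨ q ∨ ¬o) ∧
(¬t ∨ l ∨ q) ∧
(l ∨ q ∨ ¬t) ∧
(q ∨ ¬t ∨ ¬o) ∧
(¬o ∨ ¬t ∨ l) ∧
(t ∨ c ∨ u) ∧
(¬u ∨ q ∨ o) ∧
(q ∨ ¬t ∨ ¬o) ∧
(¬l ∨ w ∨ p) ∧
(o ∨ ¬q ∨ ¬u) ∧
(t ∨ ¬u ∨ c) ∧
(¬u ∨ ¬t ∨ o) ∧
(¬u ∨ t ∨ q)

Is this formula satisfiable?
No

No, the formula is not satisfiable.

No assignment of truth values to the variables can make all 40 clauses true simultaneously.

The formula is UNSAT (unsatisfiable).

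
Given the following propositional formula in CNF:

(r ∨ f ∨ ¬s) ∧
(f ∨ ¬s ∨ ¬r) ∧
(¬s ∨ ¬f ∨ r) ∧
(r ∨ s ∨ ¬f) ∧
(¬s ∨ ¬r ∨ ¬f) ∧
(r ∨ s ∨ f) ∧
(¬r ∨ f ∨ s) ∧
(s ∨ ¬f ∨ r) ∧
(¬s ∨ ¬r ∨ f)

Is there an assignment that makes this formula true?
Yes

Yes, the formula is satisfiable.

One satisfying assignment is: r=True, f=True, s=False

Verification: With this assignment, all 9 clauses evaluate to true.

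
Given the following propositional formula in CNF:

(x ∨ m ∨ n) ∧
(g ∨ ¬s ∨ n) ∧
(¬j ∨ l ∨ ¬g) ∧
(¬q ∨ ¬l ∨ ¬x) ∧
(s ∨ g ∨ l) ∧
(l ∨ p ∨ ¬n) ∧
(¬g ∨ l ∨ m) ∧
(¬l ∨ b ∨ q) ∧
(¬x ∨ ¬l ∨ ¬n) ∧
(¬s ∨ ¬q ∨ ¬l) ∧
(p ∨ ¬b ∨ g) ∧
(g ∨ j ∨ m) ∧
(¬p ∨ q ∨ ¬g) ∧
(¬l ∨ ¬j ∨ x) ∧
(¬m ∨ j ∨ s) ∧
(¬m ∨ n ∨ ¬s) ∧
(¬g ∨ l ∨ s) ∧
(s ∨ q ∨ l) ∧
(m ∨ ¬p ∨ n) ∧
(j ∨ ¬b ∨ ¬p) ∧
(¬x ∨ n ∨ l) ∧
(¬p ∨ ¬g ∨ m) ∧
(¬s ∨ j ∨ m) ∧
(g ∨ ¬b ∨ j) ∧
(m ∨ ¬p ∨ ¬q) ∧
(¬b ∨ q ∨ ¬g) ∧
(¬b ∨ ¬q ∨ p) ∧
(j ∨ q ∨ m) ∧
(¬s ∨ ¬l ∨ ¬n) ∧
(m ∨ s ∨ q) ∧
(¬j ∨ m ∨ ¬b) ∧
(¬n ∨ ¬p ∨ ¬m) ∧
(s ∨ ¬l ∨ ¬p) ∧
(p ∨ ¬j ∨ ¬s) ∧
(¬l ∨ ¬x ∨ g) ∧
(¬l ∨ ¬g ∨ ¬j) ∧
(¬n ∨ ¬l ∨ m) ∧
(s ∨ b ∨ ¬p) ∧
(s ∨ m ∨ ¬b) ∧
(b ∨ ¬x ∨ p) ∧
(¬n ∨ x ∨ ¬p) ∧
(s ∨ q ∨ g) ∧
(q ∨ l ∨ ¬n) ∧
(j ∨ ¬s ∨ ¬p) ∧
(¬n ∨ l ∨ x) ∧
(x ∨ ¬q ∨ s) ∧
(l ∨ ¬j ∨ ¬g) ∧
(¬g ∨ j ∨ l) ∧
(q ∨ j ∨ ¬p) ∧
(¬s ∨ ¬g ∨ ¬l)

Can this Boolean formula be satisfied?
No

No, the formula is not satisfiable.

No assignment of truth values to the variables can make all 50 clauses true simultaneously.

The formula is UNSAT (unsatisfiable).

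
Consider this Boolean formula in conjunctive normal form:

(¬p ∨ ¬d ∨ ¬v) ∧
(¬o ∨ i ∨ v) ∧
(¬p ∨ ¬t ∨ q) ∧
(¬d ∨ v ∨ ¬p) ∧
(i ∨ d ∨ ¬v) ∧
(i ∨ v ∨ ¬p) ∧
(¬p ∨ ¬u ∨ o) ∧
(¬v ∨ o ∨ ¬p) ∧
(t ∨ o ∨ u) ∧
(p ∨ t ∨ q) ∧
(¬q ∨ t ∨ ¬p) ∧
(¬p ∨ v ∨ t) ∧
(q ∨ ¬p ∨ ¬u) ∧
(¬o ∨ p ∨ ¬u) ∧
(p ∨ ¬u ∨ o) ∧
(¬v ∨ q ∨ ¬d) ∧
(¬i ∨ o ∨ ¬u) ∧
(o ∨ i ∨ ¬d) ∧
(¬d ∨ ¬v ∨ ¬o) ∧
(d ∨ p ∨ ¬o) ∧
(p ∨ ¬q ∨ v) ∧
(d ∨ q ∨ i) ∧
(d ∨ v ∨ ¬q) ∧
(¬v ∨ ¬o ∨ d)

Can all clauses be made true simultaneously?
Yes

Yes, the formula is satisfiable.

One satisfying assignment is: v=False, i=True, t=True, q=False, p=False, u=False, o=False, d=True

Verification: With this assignment, all 24 clauses evaluate to true.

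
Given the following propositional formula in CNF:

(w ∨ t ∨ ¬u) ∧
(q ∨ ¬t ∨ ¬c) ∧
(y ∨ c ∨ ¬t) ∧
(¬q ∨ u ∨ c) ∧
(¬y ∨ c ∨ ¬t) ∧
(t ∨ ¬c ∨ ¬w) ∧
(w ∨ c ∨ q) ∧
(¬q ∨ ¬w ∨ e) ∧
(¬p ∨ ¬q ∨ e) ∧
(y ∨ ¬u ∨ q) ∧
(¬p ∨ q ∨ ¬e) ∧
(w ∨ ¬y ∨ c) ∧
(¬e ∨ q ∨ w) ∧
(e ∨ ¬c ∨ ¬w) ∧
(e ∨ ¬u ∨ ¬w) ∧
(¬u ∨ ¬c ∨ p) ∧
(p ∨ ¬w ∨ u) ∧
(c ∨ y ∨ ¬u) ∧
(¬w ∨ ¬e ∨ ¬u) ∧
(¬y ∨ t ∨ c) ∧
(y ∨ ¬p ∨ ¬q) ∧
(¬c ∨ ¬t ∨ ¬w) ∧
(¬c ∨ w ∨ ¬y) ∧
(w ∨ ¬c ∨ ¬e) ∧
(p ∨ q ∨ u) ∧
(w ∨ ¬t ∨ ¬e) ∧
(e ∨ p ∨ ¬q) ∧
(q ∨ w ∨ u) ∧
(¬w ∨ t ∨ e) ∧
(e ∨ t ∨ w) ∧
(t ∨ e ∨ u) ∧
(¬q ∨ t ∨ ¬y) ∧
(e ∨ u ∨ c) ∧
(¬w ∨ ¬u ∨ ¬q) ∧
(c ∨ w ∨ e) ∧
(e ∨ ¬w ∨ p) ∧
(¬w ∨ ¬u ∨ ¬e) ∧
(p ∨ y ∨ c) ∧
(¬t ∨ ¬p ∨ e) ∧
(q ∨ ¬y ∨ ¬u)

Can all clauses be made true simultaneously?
No

No, the formula is not satisfiable.

No assignment of truth values to the variables can make all 40 clauses true simultaneously.

The formula is UNSAT (unsatisfiable).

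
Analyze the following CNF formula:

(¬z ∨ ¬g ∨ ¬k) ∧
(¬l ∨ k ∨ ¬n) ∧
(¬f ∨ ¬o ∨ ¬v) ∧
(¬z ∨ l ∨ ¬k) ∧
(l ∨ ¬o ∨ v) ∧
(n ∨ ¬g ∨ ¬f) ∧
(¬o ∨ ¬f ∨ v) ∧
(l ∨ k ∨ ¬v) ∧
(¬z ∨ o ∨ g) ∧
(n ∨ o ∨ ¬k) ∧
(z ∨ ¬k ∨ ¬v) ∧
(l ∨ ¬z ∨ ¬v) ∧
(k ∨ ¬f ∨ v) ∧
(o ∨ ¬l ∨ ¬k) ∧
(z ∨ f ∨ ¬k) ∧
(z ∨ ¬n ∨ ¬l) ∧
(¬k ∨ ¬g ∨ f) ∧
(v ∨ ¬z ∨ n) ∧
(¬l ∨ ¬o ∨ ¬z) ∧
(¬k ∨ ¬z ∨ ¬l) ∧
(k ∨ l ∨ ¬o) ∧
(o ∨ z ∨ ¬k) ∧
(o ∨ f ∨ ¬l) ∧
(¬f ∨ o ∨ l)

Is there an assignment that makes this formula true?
Yes

Yes, the formula is satisfiable.

One satisfying assignment is: k=False, l=False, o=False, f=False, z=False, n=False, v=False, g=False

Verification: With this assignment, all 24 clauses evaluate to true.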